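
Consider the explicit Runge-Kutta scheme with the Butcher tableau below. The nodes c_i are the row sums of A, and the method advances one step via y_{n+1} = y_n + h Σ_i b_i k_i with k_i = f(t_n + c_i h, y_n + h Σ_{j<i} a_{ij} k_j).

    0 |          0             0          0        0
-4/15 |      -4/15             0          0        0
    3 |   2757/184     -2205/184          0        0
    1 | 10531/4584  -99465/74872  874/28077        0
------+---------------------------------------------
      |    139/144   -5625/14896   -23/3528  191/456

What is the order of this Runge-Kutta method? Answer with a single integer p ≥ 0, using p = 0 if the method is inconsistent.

b = (139/144, -5625/14896, -23/3528, 191/456)
c = (0, -4/15, 3, 1)
Ac = (0, 0, 147/46, 171/382)
Σ b_i: 139/144·1 + (-5625/14896)·1 + (-23/3528)·1 + 191/456·1 = 1 ✓
b·c: (-5625/14896)·(-4/15) + (-23/3528)·3 + 191/456·1 = 1/2 ✓
b·c²: (-5625/14896)·16/225 + (-23/3528)·9 + 191/456·1 = 1/3 ✓
b·Ac: (-23/3528)·147/46 + 191/456·171/382 = 1/6 ✓
b·c³: (-5625/14896)·(-64/3375) + (-23/3528)·27 + 191/456·1 = 1/4 ✓
b·(c∘Ac): (-23/3528)·441/46 + 191/456·171/382 = 1/8 ✓
b·Ac²: (-23/3528)·(-98/115) + 191/456·532/2865 = 1/12 ✓
b·A²c: 191/456·19/191 = 1/24 ✓; 4 stages ⇒ order 4.

4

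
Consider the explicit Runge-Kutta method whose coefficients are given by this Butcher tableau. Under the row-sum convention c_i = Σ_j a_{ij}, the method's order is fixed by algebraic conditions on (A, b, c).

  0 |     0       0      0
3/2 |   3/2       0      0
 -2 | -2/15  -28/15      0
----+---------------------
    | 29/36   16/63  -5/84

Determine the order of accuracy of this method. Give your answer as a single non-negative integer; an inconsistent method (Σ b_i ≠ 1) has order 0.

3

b = (29/36, 16/63, -5/84)
c = (0, 3/2, -2)
Ac = (0, 0, -14/5)
Σ b_i: 29/36·1 + 16/63·1 + (-5/84)·1 = 1 ✓
b·c: 16/63·3/2 + (-5/84)·(-2) = 1/2 ✓
b·c²: 16/63·9/4 + (-5/84)·4 = 1/3 ✓
b·Ac: (-5/84)·(-14/5) = 1/6 ✓; 3 stages ⇒ order 3.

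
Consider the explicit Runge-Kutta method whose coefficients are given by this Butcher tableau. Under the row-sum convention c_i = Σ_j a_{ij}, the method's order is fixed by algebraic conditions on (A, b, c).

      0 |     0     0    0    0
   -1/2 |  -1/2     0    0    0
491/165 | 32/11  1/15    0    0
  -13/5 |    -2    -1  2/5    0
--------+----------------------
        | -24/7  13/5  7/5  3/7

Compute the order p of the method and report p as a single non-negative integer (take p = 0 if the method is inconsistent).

1

b = (-24/7, 13/5, 7/5, 3/7)
c = (0, -1/2, 491/165, -13/5)
Ac = (0, 0, -1/30, 2789/1650)
Σ b_i: (-24/7)·1 + 13/5·1 + 7/5·1 + 3/7·1 = 1 ✓
b·c: 13/5·(-1/2) + 7/5·491/165 + 3/7·(-13/5) = 20233/11550 ≠ 1/2 ⇒ order 1.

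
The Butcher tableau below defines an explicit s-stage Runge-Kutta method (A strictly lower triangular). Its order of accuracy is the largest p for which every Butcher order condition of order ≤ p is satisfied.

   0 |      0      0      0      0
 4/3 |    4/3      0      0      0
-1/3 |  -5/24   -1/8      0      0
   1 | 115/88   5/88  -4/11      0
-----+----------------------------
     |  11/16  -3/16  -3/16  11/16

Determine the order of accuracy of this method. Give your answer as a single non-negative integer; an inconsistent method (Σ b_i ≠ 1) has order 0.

4

b = (11/16, -3/16, -3/16, 11/16)
c = (0, 4/3, -1/3, 1)
Ac = (0, 0, -1/6, 13/66)
Σ b_i: 11/16·1 + (-3/16)·1 + (-3/16)·1 + 11/16·1 = 1 ✓
b·c: (-3/16)·4/3 + (-3/16)·(-1/3) + 11/16·1 = 1/2 ✓
b·c²: (-3/16)·16/9 + (-3/16)·1/9 + 11/16·1 = 1/3 ✓
b·Ac: (-3/16)·(-1/6) + 11/16·13/66 = 1/6 ✓
b·c³: (-3/16)·64/27 + (-3/16)·(-1/27) + 11/16·1 = 1/4 ✓
b·(c∘Ac): (-3/16)·1/18 + 11/16·13/66 = 1/8 ✓
b·Ac²: (-3/16)·(-2/9) + 11/16·2/33 = 1/12 ✓
b·A²c: 11/16·2/33 = 1/24 ✓; 4 stages ⇒ order 4.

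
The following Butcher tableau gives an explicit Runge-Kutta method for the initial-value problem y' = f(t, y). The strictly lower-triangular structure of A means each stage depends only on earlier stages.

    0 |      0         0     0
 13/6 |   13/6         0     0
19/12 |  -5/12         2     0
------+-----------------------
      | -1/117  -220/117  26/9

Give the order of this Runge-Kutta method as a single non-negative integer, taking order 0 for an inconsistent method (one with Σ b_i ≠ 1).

2

b = (-1/117, -220/117, 26/9)
c = (0, 13/6, 19/12)
Ac = (0, 0, 13/3)
Σ b_i: (-1/117)·1 + (-220/117)·1 + 26/9·1 = 1 ✓
b·c: (-220/117)·13/6 + 26/9·19/12 = 1/2 ✓
b·c²: (-220/117)·169/36 + 26/9·361/144 = -1027/648 ≠ 1/3 ⇒ order 2.
b·Ac: 26/9·13/3 = 338/27 ≠ 1/6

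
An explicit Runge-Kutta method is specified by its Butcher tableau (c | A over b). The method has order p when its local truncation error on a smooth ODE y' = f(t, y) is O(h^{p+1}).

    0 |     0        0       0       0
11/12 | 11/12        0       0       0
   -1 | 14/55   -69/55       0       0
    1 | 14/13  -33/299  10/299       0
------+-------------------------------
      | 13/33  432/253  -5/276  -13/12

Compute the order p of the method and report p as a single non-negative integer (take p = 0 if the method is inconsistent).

b = (13/33, 432/253, -5/276, -13/12)
c = (0, 11/12, -1, 1)
Ac = (0, 0, -23/20, -7/52)
Σ b_i: 13/33·1 + 432/253·1 + (-5/276)·1 + (-13/12)·1 = 1 ✓
b·c: 432/253·11/12 + (-5/276)·(-1) + (-13/12)·1 = 1/2 ✓
b·c²: 432/253·121/144 + (-5/276)·1 + (-13/12)·1 = 1/3 ✓
b·Ac: (-5/276)·(-23/20) + (-13/12)·(-7/52) = 1/6 ✓
b·c³: 432/253·1331/1728 + (-5/276)·(-1) + (-13/12)·1 = 1/4 ✓
b·(c∘Ac): (-5/276)·23/20 + (-13/12)·(-7/52) = 1/8 ✓
b·Ac²: (-5/276)·(-253/240) + (-13/12)·(-37/624) = 1/12 ✓
b·A²c: (-13/12)·(-1/26) = 1/24 ✓; 4 stages ⇒ order 4.

4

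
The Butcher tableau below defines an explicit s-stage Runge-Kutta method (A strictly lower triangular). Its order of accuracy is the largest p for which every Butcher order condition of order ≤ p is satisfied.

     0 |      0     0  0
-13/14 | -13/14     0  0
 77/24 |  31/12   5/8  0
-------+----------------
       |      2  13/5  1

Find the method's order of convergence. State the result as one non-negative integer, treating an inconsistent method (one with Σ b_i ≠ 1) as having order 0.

b = (2, 13/5, 1)
c = (0, -13/14, 77/24)
Ac = (0, 0, -65/112)
Σ b_i: 2·1 + 13/5·1 + 1·1 = 28/5 ≠ 1 ⇒ order 0.

0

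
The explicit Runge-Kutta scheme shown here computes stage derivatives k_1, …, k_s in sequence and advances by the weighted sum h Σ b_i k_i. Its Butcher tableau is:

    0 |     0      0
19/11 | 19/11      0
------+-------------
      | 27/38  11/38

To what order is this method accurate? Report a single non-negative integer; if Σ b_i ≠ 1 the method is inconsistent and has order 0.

2

b = (27/38, 11/38)
c = (0, 19/11)
Σ b_i: 27/38·1 + 11/38·1 = 1 ✓
b·c: 11/38·19/11 = 1/2 ✓; 2 stages ⇒ order 2.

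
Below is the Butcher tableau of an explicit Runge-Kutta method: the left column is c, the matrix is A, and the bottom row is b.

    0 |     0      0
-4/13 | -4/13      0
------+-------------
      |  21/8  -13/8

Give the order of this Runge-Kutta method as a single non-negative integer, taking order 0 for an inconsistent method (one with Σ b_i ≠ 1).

2

b = (21/8, -13/8)
c = (0, -4/13)
Σ b_i: 21/8·1 + (-13/8)·1 = 1 ✓
b·c: (-13/8)·(-4/13) = 1/2 ✓; 2 stages ⇒ order 2.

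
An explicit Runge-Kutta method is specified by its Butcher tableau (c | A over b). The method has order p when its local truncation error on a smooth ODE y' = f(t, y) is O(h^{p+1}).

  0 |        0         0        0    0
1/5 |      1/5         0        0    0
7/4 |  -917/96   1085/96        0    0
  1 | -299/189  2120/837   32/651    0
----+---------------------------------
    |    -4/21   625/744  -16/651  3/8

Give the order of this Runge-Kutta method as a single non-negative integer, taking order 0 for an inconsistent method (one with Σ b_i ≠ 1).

4

b = (-4/21, 625/744, -16/651, 3/8)
c = (0, 1/5, 7/4, 1)
Ac = (0, 0, 217/96, 16/27)
Σ b_i: (-4/21)·1 + 625/744·1 + (-16/651)·1 + 3/8·1 = 1 ✓
b·c: 625/744·1/5 + (-16/651)·7/4 + 3/8·1 = 1/2 ✓
b·c²: 625/744·1/25 + (-16/651)·49/16 + 3/8·1 = 1/3 ✓
b·Ac: (-16/651)·217/96 + 3/8·16/27 = 1/6 ✓
b·c³: 625/744·1/125 + (-16/651)·343/64 + 3/8·1 = 1/4 ✓
b·(c∘Ac): (-16/651)·1519/384 + 3/8·16/27 = 1/8 ✓
b·Ac²: (-16/651)·217/480 + 3/8·34/135 = 1/12 ✓
b·A²c: 3/8·1/9 = 1/24 ✓; 4 stages ⇒ order 4.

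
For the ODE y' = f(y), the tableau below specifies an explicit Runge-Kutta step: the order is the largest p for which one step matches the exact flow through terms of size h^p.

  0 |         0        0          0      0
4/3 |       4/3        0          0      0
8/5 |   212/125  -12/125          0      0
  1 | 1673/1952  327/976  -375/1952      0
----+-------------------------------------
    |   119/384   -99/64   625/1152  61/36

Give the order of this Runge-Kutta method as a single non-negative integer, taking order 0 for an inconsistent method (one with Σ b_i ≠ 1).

b = (119/384, -99/64, 625/1152, 61/36)
c = (0, 4/3, 8/5, 1)
Ac = (0, 0, -16/125, 17/122)
Σ b_i: 119/384·1 + (-99/64)·1 + 625/1152·1 + 61/36·1 = 1 ✓
b·c: (-99/64)·4/3 + 625/1152·8/5 + 61/36·1 = 1/2 ✓
b·c²: (-99/64)·16/9 + 625/1152·64/25 + 61/36·1 = 1/3 ✓
b·Ac: 625/1152·(-16/125) + 61/36·17/122 = 1/6 ✓
b·c³: (-99/64)·64/27 + 625/1152·512/125 + 61/36·1 = 1/4 ✓
b·(c∘Ac): 625/1152·(-128/625) + 61/36·17/122 = 1/8 ✓
b·Ac²: 625/1152·(-64/375) + 61/36·19/183 = 1/12 ✓
b·A²c: 61/36·3/122 = 1/24 ✓; 4 stages ⇒ order 4.

4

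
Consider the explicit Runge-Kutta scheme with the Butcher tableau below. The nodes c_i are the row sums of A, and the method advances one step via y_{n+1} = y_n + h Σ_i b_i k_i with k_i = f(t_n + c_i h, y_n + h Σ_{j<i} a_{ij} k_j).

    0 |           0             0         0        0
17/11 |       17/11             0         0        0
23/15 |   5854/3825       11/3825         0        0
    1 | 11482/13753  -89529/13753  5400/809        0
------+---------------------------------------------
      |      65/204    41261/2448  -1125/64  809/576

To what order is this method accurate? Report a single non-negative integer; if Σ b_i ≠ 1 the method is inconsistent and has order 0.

4

b = (65/204, 41261/2448, -1125/64, 809/576)
c = (0, 17/11, 23/15, 1)
Ac = (0, 0, 1/225, 141/809)
Σ b_i: 65/204·1 + 41261/2448·1 + (-1125/64)·1 + 809/576·1 = 1 ✓
b·c: 41261/2448·17/11 + (-1125/64)·23/15 + 809/576·1 = 1/2 ✓
b·c²: 41261/2448·289/121 + (-1125/64)·529/225 + 809/576·1 = 1/3 ✓
b·Ac: (-1125/64)·1/225 + 809/576·141/809 = 1/6 ✓
b·c³: 41261/2448·4913/1331 + (-1125/64)·12167/3375 + 809/576·1 = 1/4 ✓
b·(c∘Ac): (-1125/64)·23/3375 + 809/576·141/809 = 1/8 ✓
b·Ac²: (-1125/64)·17/2475 + 809/576·1293/8899 = 1/12 ✓
b·A²c: 809/576·24/809 = 1/24 ✓; 4 stages ⇒ order 4.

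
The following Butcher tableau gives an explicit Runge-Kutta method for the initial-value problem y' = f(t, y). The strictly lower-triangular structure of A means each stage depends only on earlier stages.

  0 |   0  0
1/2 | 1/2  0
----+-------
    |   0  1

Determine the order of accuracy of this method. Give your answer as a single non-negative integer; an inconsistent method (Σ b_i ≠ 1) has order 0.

b = (0, 1)
c = (0, 1/2)
Σ b_i: 1·1 = 1 ✓
b·c: 1·1/2 = 1/2 ✓; 2 stages ⇒ order 2.

2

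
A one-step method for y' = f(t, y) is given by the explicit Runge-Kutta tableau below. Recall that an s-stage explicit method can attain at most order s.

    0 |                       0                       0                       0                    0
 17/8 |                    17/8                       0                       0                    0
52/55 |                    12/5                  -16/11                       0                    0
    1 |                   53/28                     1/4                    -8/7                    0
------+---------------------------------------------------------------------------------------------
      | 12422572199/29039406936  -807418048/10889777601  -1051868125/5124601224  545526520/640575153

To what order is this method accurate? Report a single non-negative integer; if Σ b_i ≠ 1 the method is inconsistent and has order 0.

3

b = (12422572199/29039406936, -807418048/10889777601, -1051868125/5124601224, 545526520/640575153)
c = (0, 17/8, 52/55, 1)
Ac = (0, 0, -34/11, -6767/12320)
Σ b_i: 12422572199/29039406936·1 + (-807418048/10889777601)·1 + (-1051868125/5124601224)·1 + 545526520/640575153·1 = 1 ✓
b·c: (-807418048/10889777601)·17/8 + (-1051868125/5124601224)·52/55 + 545526520/640575153·1 = 1/2 ✓
b·c²: (-807418048/10889777601)·289/64 + (-1051868125/5124601224)·2704/3025 + 545526520/640575153·1 = 1/3 ✓
b·Ac: (-1051868125/5124601224)·(-34/11) + 545526520/640575153·(-6767/12320) = 1/6 ✓
b·c³: (-807418048/10889777601)·4913/512 + (-1051868125/5124601224)·140608/166375 + 545526520/640575153·1 = -626072651/18790204488 ≠ 1/4 ⇒ order 3.
b·(c∘Ac): (-1051868125/5124601224)·(-1768/605) + 545526520/640575153·(-6767/12320) = 37597803/284700068 ≠ 1/8
b·Ac²: (-1051868125/5124601224)·(-289/44) + 545526520/640575153·581783/5420800 = 90166347989/62634014960 ≠ 1/12
b·A²c: 545526520/640575153·272/77 = 1927054720/640575153 ≠ 1/24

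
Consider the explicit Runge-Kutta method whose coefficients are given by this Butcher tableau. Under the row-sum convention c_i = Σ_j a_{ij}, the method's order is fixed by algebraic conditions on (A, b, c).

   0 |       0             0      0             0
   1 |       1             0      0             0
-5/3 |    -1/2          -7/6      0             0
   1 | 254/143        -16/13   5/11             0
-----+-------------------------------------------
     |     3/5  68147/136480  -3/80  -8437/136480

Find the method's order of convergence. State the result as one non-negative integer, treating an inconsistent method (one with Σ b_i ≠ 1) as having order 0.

3

b = (3/5, 68147/136480, -3/80, -8437/136480)
c = (0, 1, -5/3, 1)
Ac = (0, 0, -7/6, -853/429)
Σ b_i: 3/5·1 + 68147/136480·1 + (-3/80)·1 + (-8437/136480)·1 = 1 ✓
b·c: 68147/136480·1 + (-3/80)·(-5/3) + (-8437/136480)·1 = 1/2 ✓
b·c²: 68147/136480·1 + (-3/80)·25/9 + (-8437/136480)·1 = 1/3 ✓
b·Ac: (-3/80)·(-7/6) + (-8437/136480)·(-853/429) = 1/6 ✓
b·c³: 68147/136480·1 + (-3/80)·(-125/27) + (-8437/136480)·1 = 11/18 ≠ 1/4 ⇒ order 3.
b·(c∘Ac): (-3/80)·35/18 + (-8437/136480)·(-853/429) = 1/20 ≠ 1/8
b·Ac²: (-3/80)·(-7/6) + (-8437/136480)·41/1287 = 1283/30708 ≠ 1/12
b·A²c: (-8437/136480)·(-35/66) = 5369/163776 ≠ 1/24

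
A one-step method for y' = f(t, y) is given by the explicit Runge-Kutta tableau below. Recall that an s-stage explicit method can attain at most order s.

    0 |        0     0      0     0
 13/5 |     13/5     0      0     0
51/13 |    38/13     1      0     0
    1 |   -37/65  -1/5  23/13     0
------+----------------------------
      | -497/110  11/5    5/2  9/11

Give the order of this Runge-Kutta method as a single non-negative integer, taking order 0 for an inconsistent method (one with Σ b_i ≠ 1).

b = (-497/110, 11/5, 5/2, 9/11)
c = (0, 13/5, 51/13, 1)
Ac = (0, 0, 13/5, 27128/4225)
Σ b_i: (-497/110)·1 + 11/5·1 + 5/2·1 + 9/11·1 = 1 ✓
b·c: 11/5·13/5 + 5/2·51/13 + 9/11·1 = 116873/7150 ≠ 1/2 ⇒ order 1.

1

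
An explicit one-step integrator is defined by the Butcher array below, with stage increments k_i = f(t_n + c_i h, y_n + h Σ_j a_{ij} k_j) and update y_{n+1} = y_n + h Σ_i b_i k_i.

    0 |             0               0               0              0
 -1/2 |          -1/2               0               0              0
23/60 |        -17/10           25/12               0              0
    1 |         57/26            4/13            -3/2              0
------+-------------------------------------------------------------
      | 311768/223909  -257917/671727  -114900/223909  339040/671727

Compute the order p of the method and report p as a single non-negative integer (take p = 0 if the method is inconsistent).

b = (311768/223909, -257917/671727, -114900/223909, 339040/671727)
c = (0, -1/2, 23/60, 1)
Ac = (0, 0, -25/24, -379/520)
Σ b_i: 311768/223909·1 + (-257917/671727)·1 + (-114900/223909)·1 + 339040/671727·1 = 1 ✓
b·c: (-257917/671727)·(-1/2) + (-114900/223909)·23/60 + 339040/671727·1 = 1/2 ✓
b·c²: (-257917/671727)·1/4 + (-114900/223909)·529/3600 + 339040/671727·1 = 1/3 ✓
b·Ac: (-114900/223909)·(-25/24) + 339040/671727·(-379/520) = 1/6 ✓
b·c³: (-257917/671727)·(-1/8) + (-114900/223909)·12167/216000 + 339040/671727·1 = 84447149/161214480 ≠ 1/4 ⇒ order 3.
b·(c∘Ac): (-114900/223909)·(-115/288) + 339040/671727·(-379/520) = -291913/1791272 ≠ 1/8
b·Ac²: (-114900/223909)·25/48 + 339040/671727·(-4477/31200) = -13690879/40303620 ≠ 1/12
b·A²c: 339040/671727·25/16 = 529750/671727 ≠ 1/24

3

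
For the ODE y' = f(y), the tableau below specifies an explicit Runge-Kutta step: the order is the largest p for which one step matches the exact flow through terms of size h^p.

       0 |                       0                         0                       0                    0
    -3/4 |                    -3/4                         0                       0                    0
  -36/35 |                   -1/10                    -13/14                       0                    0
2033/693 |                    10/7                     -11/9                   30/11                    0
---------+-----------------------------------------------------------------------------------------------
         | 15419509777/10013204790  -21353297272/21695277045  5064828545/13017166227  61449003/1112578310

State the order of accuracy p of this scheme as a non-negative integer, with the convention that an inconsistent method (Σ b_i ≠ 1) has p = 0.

b = (15419509777/10013204790, -21353297272/21695277045, 5064828545/13017166227, 61449003/1112578310)
c = (0, -3/4, -36/35, 2033/693)
Ac = (0, 0, 39/56, -1745/924)
Σ b_i: 15419509777/10013204790·1 + (-21353297272/21695277045)·1 + 5064828545/13017166227·1 + 61449003/1112578310·1 = 1 ✓
b·c: (-21353297272/21695277045)·(-3/4) + 5064828545/13017166227·(-36/35) + 61449003/1112578310·2033/693 = 1/2 ✓
b·c²: (-21353297272/21695277045)·9/16 + 5064828545/13017166227·1296/1225 + 61449003/1112578310·4133089/480249 = 1/3 ✓
b·Ac: 5064828545/13017166227·39/56 + 61449003/1112578310·(-1745/924) = 1/6 ✓
b·c³: (-21353297272/21695277045)·(-27/64) + 5064828545/13017166227·(-46656/42875) + 61449003/1112578310·8402569937/332812557 = 448906578744419/323827042908600 ≠ 1/4 ⇒ order 3.
b·(c∘Ac): 5064828545/13017166227·(-351/490) + 61449003/1112578310·(-3547585/640332) = -3642984823/6230438536 ≠ 1/8
b·Ac²: 5064828545/13017166227·(-117/224) + 61449003/1112578310·94771/43120 = -12747439889/155760963400 ≠ 1/12
b·A²c: 61449003/1112578310·585/308 = 93370563/890062648 ≠ 1/24

3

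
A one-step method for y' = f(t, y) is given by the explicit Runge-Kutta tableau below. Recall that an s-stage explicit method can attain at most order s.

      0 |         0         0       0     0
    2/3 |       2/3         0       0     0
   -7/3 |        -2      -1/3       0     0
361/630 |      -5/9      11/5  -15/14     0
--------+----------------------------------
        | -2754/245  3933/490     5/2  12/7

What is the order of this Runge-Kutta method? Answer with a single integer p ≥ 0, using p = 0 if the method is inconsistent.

2

b = (-2754/245, 3933/490, 5/2, 12/7)
c = (0, 2/3, -7/3, 361/630)
Ac = (0, 0, -2/9, 119/30)
Σ b_i: (-2754/245)·1 + 3933/490·1 + 5/2·1 + 12/7·1 = 1 ✓
b·c: 3933/490·2/3 + 5/2·(-7/3) + 12/7·361/630 = 1/2 ✓
b·c²: 3933/490·4/9 + 5/2·49/9 + 12/7·130321/396900 = 8215127/463050 ≠ 1/3 ⇒ order 2.
b·Ac: 5/2·(-2/9) + 12/7·119/30 = 281/45 ≠ 1/6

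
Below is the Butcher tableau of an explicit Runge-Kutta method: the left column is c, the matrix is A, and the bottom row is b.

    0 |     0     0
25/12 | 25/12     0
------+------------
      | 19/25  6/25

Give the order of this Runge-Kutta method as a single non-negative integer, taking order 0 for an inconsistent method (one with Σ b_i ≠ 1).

2

b = (19/25, 6/25)
c = (0, 25/12)
Σ b_i: 19/25·1 + 6/25·1 = 1 ✓
b·c: 6/25·25/12 = 1/2 ✓; 2 stages ⇒ order 2.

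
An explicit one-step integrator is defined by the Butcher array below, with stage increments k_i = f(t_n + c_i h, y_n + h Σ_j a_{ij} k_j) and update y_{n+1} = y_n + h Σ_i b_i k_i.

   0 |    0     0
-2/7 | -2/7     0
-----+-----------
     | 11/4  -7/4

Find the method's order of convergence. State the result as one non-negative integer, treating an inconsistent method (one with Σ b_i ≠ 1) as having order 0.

b = (11/4, -7/4)
c = (0, -2/7)
Σ b_i: 11/4·1 + (-7/4)·1 = 1 ✓
b·c: (-7/4)·(-2/7) = 1/2 ✓; 2 stages ⇒ order 2.

2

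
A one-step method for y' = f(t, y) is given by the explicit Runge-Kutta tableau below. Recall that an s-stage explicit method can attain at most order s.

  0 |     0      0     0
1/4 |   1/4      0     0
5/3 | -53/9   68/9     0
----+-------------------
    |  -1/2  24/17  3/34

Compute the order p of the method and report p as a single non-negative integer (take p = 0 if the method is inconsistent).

b = (-1/2, 24/17, 3/34)
c = (0, 1/4, 5/3)
Ac = (0, 0, 17/9)
Σ b_i: (-1/2)·1 + 24/17·1 + 3/34·1 = 1 ✓
b·c: 24/17·1/4 + 3/34·5/3 = 1/2 ✓
b·c²: 24/17·1/16 + 3/34·25/9 = 1/3 ✓
b·Ac: 3/34·17/9 = 1/6 ✓; 3 stages ⇒ order 3.

3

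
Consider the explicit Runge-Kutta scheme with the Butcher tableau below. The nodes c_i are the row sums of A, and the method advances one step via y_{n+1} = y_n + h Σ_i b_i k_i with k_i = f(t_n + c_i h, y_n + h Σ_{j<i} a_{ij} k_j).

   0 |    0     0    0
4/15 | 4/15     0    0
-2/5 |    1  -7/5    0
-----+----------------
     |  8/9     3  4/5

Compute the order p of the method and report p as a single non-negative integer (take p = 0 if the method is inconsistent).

b = (8/9, 3, 4/5)
c = (0, 4/15, -2/5)
Ac = (0, 0, -28/75)
Σ b_i: 8/9·1 + 3·1 + 4/5·1 = 211/45 ≠ 1 ⇒ order 0.

0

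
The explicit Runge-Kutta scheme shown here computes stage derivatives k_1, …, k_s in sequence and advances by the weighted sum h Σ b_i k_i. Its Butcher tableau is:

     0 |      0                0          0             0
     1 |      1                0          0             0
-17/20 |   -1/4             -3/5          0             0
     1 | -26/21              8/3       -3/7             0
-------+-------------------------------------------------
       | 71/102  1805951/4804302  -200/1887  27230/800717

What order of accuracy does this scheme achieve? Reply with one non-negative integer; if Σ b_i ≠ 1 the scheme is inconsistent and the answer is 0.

b = (71/102, 1805951/4804302, -200/1887, 27230/800717)
c = (0, 1, -17/20, 1)
Ac = (0, 0, -3/5, 1273/420)
Σ b_i: 71/102·1 + 1805951/4804302·1 + (-200/1887)·1 + 27230/800717·1 = 1 ✓
b·c: 1805951/4804302·1 + (-200/1887)·(-17/20) + 27230/800717·1 = 1/2 ✓
b·c²: 1805951/4804302·1 + (-200/1887)·289/400 + 27230/800717·1 = 1/3 ✓
b·Ac: (-200/1887)·(-3/5) + 27230/800717·1273/420 = 1/6 ✓
b·c³: 1805951/4804302·1 + (-200/1887)·(-4913/8000) + 27230/800717·1 = 19/40 ≠ 1/4 ⇒ order 3.
b·(c∘Ac): (-200/1887)·51/100 + 27230/800717·1273/420 = 5/102 ≠ 1/8
b·Ac²: (-200/1887)·(-3/5) + 27230/800717·19799/8400 = 21959/152760 ≠ 1/12
b·A²c: 27230/800717·9/35 = 7002/800717 ≠ 1/24

3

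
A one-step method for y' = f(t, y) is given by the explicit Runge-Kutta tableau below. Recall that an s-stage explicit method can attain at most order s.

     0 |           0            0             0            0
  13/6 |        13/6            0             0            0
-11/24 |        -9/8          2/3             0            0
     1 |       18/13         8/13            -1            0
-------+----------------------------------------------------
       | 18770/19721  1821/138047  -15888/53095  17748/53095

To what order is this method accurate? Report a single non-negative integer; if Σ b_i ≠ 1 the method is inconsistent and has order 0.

b = (18770/19721, 1821/138047, -15888/53095, 17748/53095)
c = (0, 13/6, -11/24, 1)
Ac = (0, 0, 13/9, 43/24)
Σ b_i: 18770/19721·1 + 1821/138047·1 + (-15888/53095)·1 + 17748/53095·1 = 1 ✓
b·c: 1821/138047·13/6 + (-15888/53095)·(-11/24) + 17748/53095·1 = 1/2 ✓
b·c²: 1821/138047·169/36 + (-15888/53095)·121/576 + 17748/53095·1 = 1/3 ✓
b·Ac: (-15888/53095)·13/9 + 17748/53095·43/24 = 1/6 ✓
b·c³: 1821/138047·2197/216 + (-15888/53095)·(-1331/13824) + 17748/53095·1 = 217247/436896 ≠ 1/4 ⇒ order 3.
b·(c∘Ac): (-15888/53095)·(-143/216) + 17748/53095·43/24 = 21763/27306 ≠ 1/8
b·Ac²: (-15888/53095)·169/54 + 17748/53095·1543/576 = -44843/1092240 ≠ 1/12
b·A²c: 17748/53095·(-13/9) = -25636/53095 ≠ 1/24

3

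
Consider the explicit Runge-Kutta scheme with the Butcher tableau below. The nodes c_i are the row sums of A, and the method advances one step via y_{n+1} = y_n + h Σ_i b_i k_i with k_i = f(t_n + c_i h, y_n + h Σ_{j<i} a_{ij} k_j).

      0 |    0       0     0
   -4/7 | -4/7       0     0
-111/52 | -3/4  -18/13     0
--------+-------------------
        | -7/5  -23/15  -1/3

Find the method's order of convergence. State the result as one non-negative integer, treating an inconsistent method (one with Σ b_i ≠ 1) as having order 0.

0

b = (-7/5, -23/15, -1/3)
c = (0, -4/7, -111/52)
Ac = (0, 0, 72/91)
Σ b_i: (-7/5)·1 + (-23/15)·1 + (-1/3)·1 = -49/15 ≠ 1 ⇒ order 0.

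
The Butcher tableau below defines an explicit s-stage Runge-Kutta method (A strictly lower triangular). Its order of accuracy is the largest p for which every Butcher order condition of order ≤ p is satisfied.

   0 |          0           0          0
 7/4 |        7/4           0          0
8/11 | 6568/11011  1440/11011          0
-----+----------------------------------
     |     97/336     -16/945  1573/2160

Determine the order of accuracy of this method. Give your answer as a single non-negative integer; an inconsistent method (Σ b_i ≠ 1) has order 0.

3

b = (97/336, -16/945, 1573/2160)
c = (0, 7/4, 8/11)
Ac = (0, 0, 360/1573)
Σ b_i: 97/336·1 + (-16/945)·1 + 1573/2160·1 = 1 ✓
b·c: (-16/945)·7/4 + 1573/2160·8/11 = 1/2 ✓
b·c²: (-16/945)·49/16 + 1573/2160·64/121 = 1/3 ✓
b·Ac: 1573/2160·360/1573 = 1/6 ✓; 3 stages ⇒ order 3.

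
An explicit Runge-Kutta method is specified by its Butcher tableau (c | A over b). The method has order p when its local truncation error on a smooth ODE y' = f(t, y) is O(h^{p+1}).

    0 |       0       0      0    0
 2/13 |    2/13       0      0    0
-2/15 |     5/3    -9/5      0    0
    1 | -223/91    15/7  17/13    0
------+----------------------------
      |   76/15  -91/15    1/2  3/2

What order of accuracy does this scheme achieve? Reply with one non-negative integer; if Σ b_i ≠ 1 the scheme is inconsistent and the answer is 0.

2

b = (76/15, -91/15, 1/2, 3/2)
c = (0, 2/13, -2/15, 1)
Ac = (0, 0, -18/65, 212/1365)
Σ b_i: 76/15·1 + (-91/15)·1 + 1/2·1 + 3/2·1 = 1 ✓
b·c: (-91/15)·2/13 + 1/2·(-2/15) + 3/2·1 = 1/2 ✓
b·c²: (-91/15)·4/169 + 1/2·4/225 + 3/2·1 = 7987/5850 ≠ 1/3 ⇒ order 2.
b·Ac: 1/2·(-18/65) + 3/2·212/1365 = 43/455 ≠ 1/6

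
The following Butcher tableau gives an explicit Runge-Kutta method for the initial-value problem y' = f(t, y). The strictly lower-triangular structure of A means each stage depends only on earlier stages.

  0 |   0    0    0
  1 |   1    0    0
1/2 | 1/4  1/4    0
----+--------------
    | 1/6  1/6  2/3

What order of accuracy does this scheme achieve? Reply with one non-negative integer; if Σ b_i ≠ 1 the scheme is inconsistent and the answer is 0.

3

b = (1/6, 1/6, 2/3)
c = (0, 1, 1/2)
Ac = (0, 0, 1/4)
Σ b_i: 1/6·1 + 1/6·1 + 2/3·1 = 1 ✓
b·c: 1/6·1 + 2/3·1/2 = 1/2 ✓
b·c²: 1/6·1 + 2/3·1/4 = 1/3 ✓
b·Ac: 2/3·1/4 = 1/6 ✓; 3 stages ⇒ order 3.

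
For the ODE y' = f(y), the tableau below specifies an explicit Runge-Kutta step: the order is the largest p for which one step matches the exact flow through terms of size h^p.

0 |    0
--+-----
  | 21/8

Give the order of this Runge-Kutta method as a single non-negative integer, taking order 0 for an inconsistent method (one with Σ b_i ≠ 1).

b = (21/8)
c = (0)
Σ b_i: 21/8·1 = 21/8 ≠ 1 ⇒ order 0.

0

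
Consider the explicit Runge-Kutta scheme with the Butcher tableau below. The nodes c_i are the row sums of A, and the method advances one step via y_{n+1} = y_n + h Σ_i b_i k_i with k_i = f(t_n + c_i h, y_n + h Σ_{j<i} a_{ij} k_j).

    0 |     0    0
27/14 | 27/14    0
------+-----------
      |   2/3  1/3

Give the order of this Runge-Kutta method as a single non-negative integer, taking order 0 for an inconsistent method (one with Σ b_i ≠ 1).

1

b = (2/3, 1/3)
c = (0, 27/14)
Σ b_i: 2/3·1 + 1/3·1 = 1 ✓
b·c: 1/3·27/14 = 9/14 ≠ 1/2 ⇒ order 1.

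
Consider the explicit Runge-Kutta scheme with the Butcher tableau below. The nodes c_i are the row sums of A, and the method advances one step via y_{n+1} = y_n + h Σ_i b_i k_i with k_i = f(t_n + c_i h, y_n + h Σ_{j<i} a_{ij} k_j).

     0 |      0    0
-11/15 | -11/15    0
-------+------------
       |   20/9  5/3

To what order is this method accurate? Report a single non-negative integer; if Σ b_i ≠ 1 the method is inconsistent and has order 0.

0

b = (20/9, 5/3)
c = (0, -11/15)
Σ b_i: 20/9·1 + 5/3·1 = 35/9 ≠ 1 ⇒ order 0.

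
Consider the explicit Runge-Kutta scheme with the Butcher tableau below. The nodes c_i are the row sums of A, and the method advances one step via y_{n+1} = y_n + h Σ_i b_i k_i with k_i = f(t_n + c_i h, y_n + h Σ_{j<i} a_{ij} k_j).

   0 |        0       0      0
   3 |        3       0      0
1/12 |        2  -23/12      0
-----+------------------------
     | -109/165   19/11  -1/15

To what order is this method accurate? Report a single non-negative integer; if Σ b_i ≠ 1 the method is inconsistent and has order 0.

b = (-109/165, 19/11, -1/15)
c = (0, 3, 1/12)
Ac = (0, 0, -23/4)
Σ b_i: (-109/165)·1 + 19/11·1 + (-1/15)·1 = 1 ✓
b·c: 19/11·3 + (-1/15)·1/12 = 10249/1980 ≠ 1/2 ⇒ order 1.

1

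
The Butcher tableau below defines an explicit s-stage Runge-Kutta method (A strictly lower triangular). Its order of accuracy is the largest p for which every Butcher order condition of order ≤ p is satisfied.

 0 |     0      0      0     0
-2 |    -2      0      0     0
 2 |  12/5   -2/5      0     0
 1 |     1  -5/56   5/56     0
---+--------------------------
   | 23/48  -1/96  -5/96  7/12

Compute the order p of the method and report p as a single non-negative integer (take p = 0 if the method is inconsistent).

b = (23/48, -1/96, -5/96, 7/12)
c = (0, -2, 2, 1)
Ac = (0, 0, 4/5, 5/14)
Σ b_i: 23/48·1 + (-1/96)·1 + (-5/96)·1 + 7/12·1 = 1 ✓
b·c: (-1/96)·(-2) + (-5/96)·2 + 7/12·1 = 1/2 ✓
b·c²: (-1/96)·4 + (-5/96)·4 + 7/12·1 = 1/3 ✓
b·Ac: (-5/96)·4/5 + 7/12·5/14 = 1/6 ✓
b·c³: (-1/96)·(-8) + (-5/96)·8 + 7/12·1 = 1/4 ✓
b·(c∘Ac): (-5/96)·8/5 + 7/12·5/14 = 1/8 ✓
b·Ac²: (-5/96)·(-8/5) = 1/12 ✓
b·A²c: 7/12·1/14 = 1/24 ✓; 4 stages ⇒ order 4.

4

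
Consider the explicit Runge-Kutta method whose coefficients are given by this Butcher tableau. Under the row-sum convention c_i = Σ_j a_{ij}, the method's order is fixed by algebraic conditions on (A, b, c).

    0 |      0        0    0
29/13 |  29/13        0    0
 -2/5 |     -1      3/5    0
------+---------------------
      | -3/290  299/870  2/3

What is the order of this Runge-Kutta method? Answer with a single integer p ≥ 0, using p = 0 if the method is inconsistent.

2

b = (-3/290, 299/870, 2/3)
c = (0, 29/13, -2/5)
Ac = (0, 0, 87/65)
Σ b_i: (-3/290)·1 + 299/870·1 + 2/3·1 = 1 ✓
b·c: 299/870·29/13 + 2/3·(-2/5) = 1/2 ✓
b·c²: 299/870·841/169 + 2/3·4/25 = 1181/650 ≠ 1/3 ⇒ order 2.
b·Ac: 2/3·87/65 = 58/65 ≠ 1/6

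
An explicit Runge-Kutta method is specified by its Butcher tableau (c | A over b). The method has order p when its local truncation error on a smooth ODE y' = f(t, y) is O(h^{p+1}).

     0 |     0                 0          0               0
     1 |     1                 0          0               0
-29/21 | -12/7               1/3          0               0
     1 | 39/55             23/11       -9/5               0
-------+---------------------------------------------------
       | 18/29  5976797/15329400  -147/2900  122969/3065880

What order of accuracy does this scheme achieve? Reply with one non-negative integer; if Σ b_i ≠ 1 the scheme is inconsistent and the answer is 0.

3

b = (18/29, 5976797/15329400, -147/2900, 122969/3065880)
c = (0, 1, -29/21, 1)
Ac = (0, 0, 1/3, 1762/385)
Σ b_i: 18/29·1 + 5976797/15329400·1 + (-147/2900)·1 + 122969/3065880·1 = 1 ✓
b·c: 5976797/15329400·1 + (-147/2900)·(-29/21) + 122969/3065880·1 = 1/2 ✓
b·c²: 5976797/15329400·1 + (-147/2900)·841/441 + 122969/3065880·1 = 1/3 ✓
b·Ac: (-147/2900)·1/3 + 122969/3065880·1762/385 = 1/6 ✓
b·c³: 5976797/15329400·1 + (-147/2900)·(-24389/9261) + 122969/3065880·1 = 71/126 ≠ 1/4 ⇒ order 3.
b·(c∘Ac): (-147/2900)·(-29/63) + 122969/3065880·1762/385 = 6/29 ≠ 1/8
b·Ac²: (-147/2900)·1/3 + 122969/3065880·(-3616/2695) = -5233/74004 ≠ 1/12
b·A²c: 122969/3065880·(-3/5) = -122969/5109800 ≠ 1/24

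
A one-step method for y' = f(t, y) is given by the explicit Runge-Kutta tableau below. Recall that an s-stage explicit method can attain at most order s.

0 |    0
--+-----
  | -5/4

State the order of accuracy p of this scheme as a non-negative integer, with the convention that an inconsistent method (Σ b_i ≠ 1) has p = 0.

0

b = (-5/4)
c = (0)
Σ b_i: (-5/4)·1 = -5/4 ≠ 1 ⇒ order 0.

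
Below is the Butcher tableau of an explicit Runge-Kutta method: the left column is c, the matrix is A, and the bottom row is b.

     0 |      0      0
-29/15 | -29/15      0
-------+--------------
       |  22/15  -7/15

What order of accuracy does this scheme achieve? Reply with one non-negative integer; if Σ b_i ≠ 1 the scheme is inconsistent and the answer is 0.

1

b = (22/15, -7/15)
c = (0, -29/15)
Σ b_i: 22/15·1 + (-7/15)·1 = 1 ✓
b·c: (-7/15)·(-29/15) = 203/225 ≠ 1/2 ⇒ order 1.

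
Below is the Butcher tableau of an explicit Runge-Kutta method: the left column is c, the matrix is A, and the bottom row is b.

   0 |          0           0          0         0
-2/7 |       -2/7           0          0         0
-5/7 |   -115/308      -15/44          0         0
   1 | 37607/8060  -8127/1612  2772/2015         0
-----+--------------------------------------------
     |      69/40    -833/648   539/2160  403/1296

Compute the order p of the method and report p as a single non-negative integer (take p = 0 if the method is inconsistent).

b = (69/40, -833/648, 539/2160, 403/1296)
c = (0, -2/7, -5/7, 1)
Ac = (0, 0, 15/154, 369/806)
Σ b_i: 69/40·1 + (-833/648)·1 + 539/2160·1 + 403/1296·1 = 1 ✓
b·c: (-833/648)·(-2/7) + 539/2160·(-5/7) + 403/1296·1 = 1/2 ✓
b·c²: (-833/648)·4/49 + 539/2160·25/49 + 403/1296·1 = 1/3 ✓
b·Ac: 539/2160·15/154 + 403/1296·369/806 = 1/6 ✓
b·c³: (-833/648)·(-8/343) + 539/2160·(-125/343) + 403/1296·1 = 1/4 ✓
b·(c∘Ac): 539/2160·(-75/1078) + 403/1296·369/806 = 1/8 ✓
b·Ac²: 539/2160·(-15/539) + 403/1296·9/31 = 1/12 ✓
b·A²c: 403/1296·54/403 = 1/24 ✓; 4 stages ⇒ order 4.

4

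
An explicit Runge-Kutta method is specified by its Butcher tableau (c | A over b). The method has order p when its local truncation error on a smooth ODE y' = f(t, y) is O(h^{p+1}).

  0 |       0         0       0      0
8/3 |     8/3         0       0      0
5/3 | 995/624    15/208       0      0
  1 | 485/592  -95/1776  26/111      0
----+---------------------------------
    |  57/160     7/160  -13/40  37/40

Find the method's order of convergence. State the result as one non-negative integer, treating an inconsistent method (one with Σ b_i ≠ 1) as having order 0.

4

b = (57/160, 7/160, -13/40, 37/40)
c = (0, 8/3, 5/3, 1)
Ac = (0, 0, 5/26, 55/222)
Σ b_i: 57/160·1 + 7/160·1 + (-13/40)·1 + 37/40·1 = 1 ✓
b·c: 7/160·8/3 + (-13/40)·5/3 + 37/40·1 = 1/2 ✓
b·c²: 7/160·64/9 + (-13/40)·25/9 + 37/40·1 = 1/3 ✓
b·Ac: (-13/40)·5/26 + 37/40·55/222 = 1/6 ✓
b·c³: 7/160·512/27 + (-13/40)·125/27 + 37/40·1 = 1/4 ✓
b·(c∘Ac): (-13/40)·25/78 + 37/40·55/222 = 1/8 ✓
b·Ac²: (-13/40)·20/39 + 37/40·10/37 = 1/12 ✓
b·A²c: 37/40·5/111 = 1/24 ✓; 4 stages ⇒ order 4.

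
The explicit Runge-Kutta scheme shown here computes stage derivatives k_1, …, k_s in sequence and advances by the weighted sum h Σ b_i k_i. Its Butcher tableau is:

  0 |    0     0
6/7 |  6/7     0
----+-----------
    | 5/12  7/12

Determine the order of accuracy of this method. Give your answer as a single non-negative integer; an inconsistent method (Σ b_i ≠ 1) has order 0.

b = (5/12, 7/12)
c = (0, 6/7)
Σ b_i: 5/12·1 + 7/12·1 = 1 ✓
b·c: 7/12·6/7 = 1/2 ✓; 2 stages ⇒ order 2.

2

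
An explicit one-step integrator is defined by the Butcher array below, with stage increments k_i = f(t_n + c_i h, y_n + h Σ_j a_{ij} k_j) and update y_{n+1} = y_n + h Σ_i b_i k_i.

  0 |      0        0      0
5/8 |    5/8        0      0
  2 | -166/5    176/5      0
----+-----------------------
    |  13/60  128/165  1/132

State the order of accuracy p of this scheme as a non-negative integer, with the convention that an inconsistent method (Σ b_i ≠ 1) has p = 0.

3

b = (13/60, 128/165, 1/132)
c = (0, 5/8, 2)
Ac = (0, 0, 22)
Σ b_i: 13/60·1 + 128/165·1 + 1/132·1 = 1 ✓
b·c: 128/165·5/8 + 1/132·2 = 1/2 ✓
b·c²: 128/165·25/64 + 1/132·4 = 1/3 ✓
b·Ac: 1/132·22 = 1/6 ✓; 3 stages ⇒ order 3.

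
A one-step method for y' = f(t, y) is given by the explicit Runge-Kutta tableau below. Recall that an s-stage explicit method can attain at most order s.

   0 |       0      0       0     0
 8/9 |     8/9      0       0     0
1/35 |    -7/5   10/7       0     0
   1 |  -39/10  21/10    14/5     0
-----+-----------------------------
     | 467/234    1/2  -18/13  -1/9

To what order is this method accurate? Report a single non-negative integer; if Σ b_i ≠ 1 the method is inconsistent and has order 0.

b = (467/234, 1/2, -18/13, -1/9)
c = (0, 8/9, 1/35, 1)
Ac = (0, 0, 80/63, 146/75)
Σ b_i: 467/234·1 + 1/2·1 + (-18/13)·1 + (-1/9)·1 = 1 ✓
b·c: 1/2·8/9 + (-18/13)·1/35 + (-1/9)·1 = 401/1365 ≠ 1/2 ⇒ order 1.

1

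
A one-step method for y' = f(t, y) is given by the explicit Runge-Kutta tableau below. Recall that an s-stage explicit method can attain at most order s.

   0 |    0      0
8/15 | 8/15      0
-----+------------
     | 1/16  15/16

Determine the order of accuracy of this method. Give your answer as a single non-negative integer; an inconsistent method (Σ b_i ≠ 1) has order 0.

2

b = (1/16, 15/16)
c = (0, 8/15)
Σ b_i: 1/16·1 + 15/16·1 = 1 ✓
b·c: 15/16·8/15 = 1/2 ✓; 2 stages ⇒ order 2.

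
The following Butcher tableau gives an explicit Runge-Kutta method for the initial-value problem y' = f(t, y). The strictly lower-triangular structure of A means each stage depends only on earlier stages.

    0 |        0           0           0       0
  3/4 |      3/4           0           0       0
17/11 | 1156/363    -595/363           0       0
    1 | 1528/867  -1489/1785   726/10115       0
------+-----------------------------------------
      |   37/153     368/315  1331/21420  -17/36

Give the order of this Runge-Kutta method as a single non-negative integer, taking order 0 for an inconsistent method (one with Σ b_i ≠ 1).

4

b = (37/153, 368/315, 1331/21420, -17/36)
c = (0, 3/4, 17/11, 1)
Ac = (0, 0, -595/484, -35/68)
Σ b_i: 37/153·1 + 368/315·1 + 1331/21420·1 + (-17/36)·1 = 1 ✓
b·c: 368/315·3/4 + 1331/21420·17/11 + (-17/36)·1 = 1/2 ✓
b·c²: 368/315·9/16 + 1331/21420·289/121 + (-17/36)·1 = 1/3 ✓
b·Ac: 1331/21420·(-595/484) + (-17/36)·(-35/68) = 1/6 ✓
b·c³: 368/315·27/64 + 1331/21420·4913/1331 + (-17/36)·1 = 1/4 ✓
b·(c∘Ac): 1331/21420·(-10115/5324) + (-17/36)·(-35/68) = 1/8 ✓
b·Ac²: 1331/21420·(-1785/1936) + (-17/36)·(-81/272) = 1/12 ✓
b·A²c: (-17/36)·(-3/34) = 1/24 ✓; 4 stages ⇒ order 4.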